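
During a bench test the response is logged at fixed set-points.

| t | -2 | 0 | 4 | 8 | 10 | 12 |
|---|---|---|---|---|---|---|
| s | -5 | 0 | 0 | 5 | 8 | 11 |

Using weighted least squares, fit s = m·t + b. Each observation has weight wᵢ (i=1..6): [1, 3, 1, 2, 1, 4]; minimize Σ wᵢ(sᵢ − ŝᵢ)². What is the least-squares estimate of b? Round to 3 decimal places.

b = -1.479

From the data, Σwᵢ·t·t = 824, Σwᵢ·t = 76, Σwᵢ·1 = 12.
Moment sums: Σwᵢ·t·s = 698, Σwᵢ·s = 57.
Determinant 824·12 − 76² = 4112.
m = (698·12 − 76·57)/4112 = 1011/1028; b = (824·57 − 76·698)/4112 = -380/257.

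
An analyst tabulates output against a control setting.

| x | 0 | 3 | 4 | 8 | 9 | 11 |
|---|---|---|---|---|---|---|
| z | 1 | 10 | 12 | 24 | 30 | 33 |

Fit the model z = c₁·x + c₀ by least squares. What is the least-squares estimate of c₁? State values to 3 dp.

AᵀA·[c₁, c₀]ᵀ = Aᵀz reads: 291·c₁ + 35·c₀ = 903;  35·c₁ + 6·c₀ = 110.
(Σx·x = 291, Σx = 35, Σ1 = 6, Σx·z = 903, Σz = 110.)
det = 291·6 − 35² = 521.
c₁ = (903·6 − 35·110)/521 = 1568/521; c₀ = (291·110 − 35·903)/521 = 405/521.

c₁ = 3.010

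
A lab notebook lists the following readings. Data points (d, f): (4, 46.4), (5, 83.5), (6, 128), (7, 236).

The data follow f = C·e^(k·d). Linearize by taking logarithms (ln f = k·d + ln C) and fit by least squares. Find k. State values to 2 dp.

With ln fᵢ as the transformed response and dᵢ as the regressor:
Sums: Σd = 22.0000, Σ(d)² = 126.0000, Σln f = 18.5780, Σd·ln f = 104.8324.
Normal system: [[126.0000, 22.0000]; [22.0000, 4]]·[k, ln C]ᵀ = [104.8324, 18.5780]ᵀ.
Solving (det = 20.0000): k = 0.53068, ln C = 1.72577.

k = 0.53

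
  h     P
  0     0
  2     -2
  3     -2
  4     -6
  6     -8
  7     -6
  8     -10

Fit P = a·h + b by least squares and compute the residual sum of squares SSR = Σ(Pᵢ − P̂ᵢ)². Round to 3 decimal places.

AᵀA·[a, b]ᵀ = AᵀP reads: 178·a + 30·b = -204;  30·a + 7·b = -34.
(Σh·h = 178, Σh = 30, Σ1 = 7, Σh·P = -204, ΣP = -34.)
det = 178·7 − 30² = 346.
a = ((-204)·7 − 30·(-34))/346 = -204/173; b = (178·(-34) − 30·(-204))/346 = 34/173.
Residuals: -34/173, 28/173, 232/173, -256/173, -194/173, 356/173, -132/173; SSR = 1752/173.

SSR = 10.127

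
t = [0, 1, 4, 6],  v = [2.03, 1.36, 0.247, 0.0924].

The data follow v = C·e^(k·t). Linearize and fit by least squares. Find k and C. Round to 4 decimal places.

Linearized form: ln v = k·t + ln C. From the 4 transformed points,
XᵀX = [[53.0000, 11.0000]; [11.0000, 4]], rhs = [-19.5758, -2.7645]ᵀ  (here Σt = 11.0000, Σ(t)² = 53.0000, Σln v = -2.7645, Σt·ln v = -19.5758).
Δ = 53.0000·4 − (11.0000)² = 91.0000; k = (-19.5758·4 − 11.0000·-2.7645)/91.0000 = -0.52631, ln C = (53.0000·-2.7645 − 11.0000·-19.5758)/91.0000 = 0.75622, so C = exp(0.75622) = 2.13021.

k = -0.5263, C = 2.1302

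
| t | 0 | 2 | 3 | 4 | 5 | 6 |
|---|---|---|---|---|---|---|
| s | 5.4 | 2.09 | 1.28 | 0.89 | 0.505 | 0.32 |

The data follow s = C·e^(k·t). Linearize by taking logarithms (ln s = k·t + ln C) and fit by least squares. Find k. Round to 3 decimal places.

k = -0.469

Linearized form: ln s = k·t + ln C. From the 6 transformed points,
XᵀX = [[90.0000, 20.0000]; [20.0000, 6]], rhs = [-8.5038, 0.7313]ᵀ  (here Σt = 20.0000, Σ(t)² = 90.0000, Σln s = 0.7313, Σt·ln s = -8.5038).
Δ = 90.0000·6 − (20.0000)² = 140.0000; k = (-8.5038·6 − 20.0000·0.7313)/140.0000 = -0.46891, ln C = (90.0000·0.7313 − 20.0000·-8.5038)/140.0000 = 1.68493.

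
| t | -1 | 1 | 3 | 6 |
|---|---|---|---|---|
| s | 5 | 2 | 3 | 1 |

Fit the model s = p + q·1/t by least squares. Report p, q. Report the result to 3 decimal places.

Sums needed: Σ1 = 4, Σ1/t = 1/2, Σ1/t·1/t = 77/36.
Moment sums: Σs = 11, Σ1/t·s = -11/6.
AᵀA·[p, q]ᵀ = Aᵀs becomes [[4, 1/2]; [1/2, 77/36]]·[p, q]ᵀ = [11, -11/6]ᵀ.
Eliminating q: (77/36)·(row 1) − (1/2)·(row 2) gives (299/36)·p = (77/36)·11 − (1/2)·(-11/6) = 220/9, so p = 880/299.
Then q = ((-11/6) − (1/2)·(880/299))/(77/36) = -462/299.

p = 2.943, q = -1.545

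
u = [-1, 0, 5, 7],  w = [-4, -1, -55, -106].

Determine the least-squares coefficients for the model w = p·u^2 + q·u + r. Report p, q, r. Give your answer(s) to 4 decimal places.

p = -2.1485, q = 0.0833, r = -1.4442

Normal-equation sums: Σu^2·u^2 = 3027, Σu^2·u = 467, Σu^2 = 75, Σu·u = 75, Σu = 11, Σ1 = 4.
Moment sums: Σu^2·w = -6573, Σu·w = -1013, Σw = -166.
MᵀM·[p, q, r]ᵀ = Mᵀw becomes [[3027, 467, 75]; [467, 75, 11]; [75, 11, 4]]·[p, q, r]ᵀ = [-6573, -1013, -166]ᵀ.
Row-reducing yields p = -4875/2269, q = 189/2269, r = -3277/2269.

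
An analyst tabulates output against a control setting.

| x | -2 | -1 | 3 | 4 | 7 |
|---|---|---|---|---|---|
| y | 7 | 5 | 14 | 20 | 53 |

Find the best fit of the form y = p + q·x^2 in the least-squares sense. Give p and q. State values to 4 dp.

p = 3.9476, q = 1.0033

AᵀA·[p, q]ᵀ = Aᵀy reads: 5·p + 79·q = 99;  79·p + 2755·q = 3076.
(Σ1 = 5, Σx^2 = 79, Σx^2·x^2 = 2755, Σy = 99, Σx^2·y = 3076.)
Determinant 5·2755 − 79² = 7534.
p = (99·2755 − 79·3076)/7534 = 29741/7534; q = (5·3076 − 79·99)/7534 = 7559/7534.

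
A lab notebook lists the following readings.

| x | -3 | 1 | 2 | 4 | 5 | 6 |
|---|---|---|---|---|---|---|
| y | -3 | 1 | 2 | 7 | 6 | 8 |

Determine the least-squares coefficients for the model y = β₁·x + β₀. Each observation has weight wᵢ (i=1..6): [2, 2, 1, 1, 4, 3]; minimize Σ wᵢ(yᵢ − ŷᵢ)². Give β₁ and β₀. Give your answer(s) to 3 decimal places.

AᵀWA·[β₁, β₀]ᵀ = AᵀWy reads: 248·β₁ + 40·β₀ = 316;  40·β₁ + 13·β₀ = 53.
(Σwᵢ·x·x = 248, Σwᵢ·x = 40, Σwᵢ·1 = 13, Σwᵢ·x·y = 316, Σwᵢ·y = 53.)
det = 248·13 − 40² = 1624.
β₁ = (316·13 − 40·53)/1624 = 71/58; β₀ = (248·53 − 40·316)/1624 = 9/29.

β₁ = 1.224, β₀ = 0.310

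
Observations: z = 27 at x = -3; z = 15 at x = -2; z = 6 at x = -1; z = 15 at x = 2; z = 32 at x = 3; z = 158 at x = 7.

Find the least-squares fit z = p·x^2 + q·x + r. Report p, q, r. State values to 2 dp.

The normal equations are: 2596·p + 342·q + 76·r = 8399;  342·p + 76·q + 6·r = 1115;  76·p + 6·q + 6·r = 253.
(Σx^2·x^2 = 2596, Σx^2·x = 342, Σx^2 = 76, Σx·x = 76, Σx = 6, Σ1 = 6, Σx^2·z = 8399, Σx·z = 1115, Σz = 253.)
Inverting the 3×3 Gram matrix, [p, q, r]ᵀ = [28781/9338, 5623/9338, 11785/4669]ᵀ.

p = 3.08, q = 0.60, r = 2.52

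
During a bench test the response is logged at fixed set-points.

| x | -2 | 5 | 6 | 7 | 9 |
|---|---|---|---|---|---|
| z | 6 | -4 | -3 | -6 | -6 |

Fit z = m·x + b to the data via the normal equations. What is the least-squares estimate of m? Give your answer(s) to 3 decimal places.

m = -1.157

From the data, Σx·x = 195, Σx = 25, Σ1 = 5.
Right-hand side: Σx·z = -146, Σz = -13.
Normal equations: [[195, 25]; [25, 5]]·[m, b]ᵀ = [-146, -13]ᵀ.
Δ = 195·5 − 25² = 350.
m = ((-146)·5 − 25·(-13))/350 = -81/70; b = (195·(-13) − 25·(-146))/350 = 223/70.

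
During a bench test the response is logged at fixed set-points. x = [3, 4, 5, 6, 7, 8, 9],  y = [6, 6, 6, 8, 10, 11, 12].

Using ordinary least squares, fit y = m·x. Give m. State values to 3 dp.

The normal equations are: 280·m = 386.
(Σx·x = 280, Σx·y = 386.)
Hence m = 386 / 280 ≈ 1.37857.

m = 1.379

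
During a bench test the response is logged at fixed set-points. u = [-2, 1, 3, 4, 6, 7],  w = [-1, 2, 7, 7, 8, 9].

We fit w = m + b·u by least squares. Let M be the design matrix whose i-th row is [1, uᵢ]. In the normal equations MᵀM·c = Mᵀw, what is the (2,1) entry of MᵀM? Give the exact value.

19

Row 2 ↔ basis u, column 1 ↔ basis 1, so (MᵀM)_{2,1} = Σᵢ u = (-2)·(1) + (1)·(1) + (3)·(1) + (4)·(1) + (6)·(1) + (7)·(1) = 19.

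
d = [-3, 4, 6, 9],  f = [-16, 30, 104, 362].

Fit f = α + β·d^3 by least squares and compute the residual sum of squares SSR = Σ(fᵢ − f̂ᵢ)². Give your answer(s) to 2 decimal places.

Normal-equation sums: Σ1 = 4, Σd^3 = 982, Σd^3·d^3 = 582922.
And Σf = 480, Σd^3·f = 288714.
Eliminating β: 582922·(row 1) − 982·(row 2) gives 1367364·α = 582922·480 − 982·288714 = -3714588, so α = -309549/113947.
Then β = (288714 − 982·(-309549/113947))/582922 = 56958/113947.
Residuals: 24263/113947, 82647/113947, -142891/113947, 35981/113947; SSR = 255660/113947.

SSR = 2.24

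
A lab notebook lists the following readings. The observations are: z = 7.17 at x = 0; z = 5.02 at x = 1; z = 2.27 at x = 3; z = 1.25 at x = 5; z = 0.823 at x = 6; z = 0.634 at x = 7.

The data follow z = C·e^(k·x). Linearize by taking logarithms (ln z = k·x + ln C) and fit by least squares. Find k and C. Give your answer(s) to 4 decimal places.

Taking logs, ln z = k·x + ln C, so regress ln z on x.
Σx = 22.0000, Σ(x)² = 120.0000, Σln z = 3.9758, Σx·ln z = 0.8297.
Equations: 120.0000·k + 22.0000·ln C = 0.8297;  22.0000·k + 6·ln C = 3.9758.
Solving (det = 236.0000): k = -0.34953, ln C = 1.94422, so C = exp(1.94422) = 6.98818.

k = -0.3495, C = 6.9882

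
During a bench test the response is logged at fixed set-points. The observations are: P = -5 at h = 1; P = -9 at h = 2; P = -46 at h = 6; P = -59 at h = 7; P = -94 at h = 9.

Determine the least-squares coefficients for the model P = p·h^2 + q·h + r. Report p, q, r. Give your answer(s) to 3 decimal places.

Entries of AᵀA: Σh^2·h^2 = 10275, Σh^2·h = 1297, Σh^2 = 171, Σh·h = 171, Σh = 25, Σ1 = 5.
And Σh^2·P = -12202, Σh·P = -1558, ΣP = -213.
AᵀA·[p, q, r]ᵀ = AᵀP becomes [[10275, 1297, 171]; [1297, 171, 25]; [171, 25, 5]]·[p, q, r]ᵀ = [-12202, -1558, -213]ᵀ.
Row-reducing yields p = -324/323, q = -41/38, r = -1873/646.

p = -1.003, q = -1.079, r = -2.899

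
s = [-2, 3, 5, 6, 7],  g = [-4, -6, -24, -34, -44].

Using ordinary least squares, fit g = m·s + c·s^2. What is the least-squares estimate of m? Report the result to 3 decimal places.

m = 0.206

XᵀX·[m, c]ᵀ = Xᵀg reads: 123·m + 703·c = -642;  703·m + 4419·c = -4050.
(Σs·s = 123, Σs·s^2 = 703, Σs^2·s^2 = 4419, Σs·g = -642, Σs^2·g = -4050.)
det = 123·4419 − 703² = 49328.
m = ((-642)·4419 − 703·(-4050))/49328 = 1269/6166; c = (123·(-4050) − 703·(-642))/49328 = -5853/6166.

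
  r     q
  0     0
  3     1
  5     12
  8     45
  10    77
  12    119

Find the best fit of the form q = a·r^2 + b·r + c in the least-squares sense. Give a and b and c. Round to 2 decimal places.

The normal system AᵀA·[a, b, c]ᵀ = Aᵀq is [[35538, 3392, 342]; [3392, 342, 38]; [342, 38, 6]]·[a, b, c]ᵀ = [28025, 2621, 254]ᵀ.
Inverting the 3×3 Gram matrix, [a, b, c]ᵀ = [65821/61358, -183373/61358, 3527/30679]ᵀ.

a = 1.07, b = -2.99, c = 0.11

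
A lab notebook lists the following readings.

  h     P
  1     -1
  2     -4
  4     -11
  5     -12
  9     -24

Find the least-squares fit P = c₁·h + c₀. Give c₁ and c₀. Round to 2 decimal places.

c₁ = -2.85, c₀ = 1.57

The normal equations are: 127·c₁ + 21·c₀ = -329;  21·c₁ + 5·c₀ = -52.
(Σh·h = 127, Σh = 21, Σ1 = 5, Σh·P = -329, ΣP = -52.)
Determinant 127·5 − 21² = 194.
c₁ = ((-329)·5 − 21·(-52))/194 = -553/194; c₀ = (127·(-52) − 21·(-329))/194 = 305/194.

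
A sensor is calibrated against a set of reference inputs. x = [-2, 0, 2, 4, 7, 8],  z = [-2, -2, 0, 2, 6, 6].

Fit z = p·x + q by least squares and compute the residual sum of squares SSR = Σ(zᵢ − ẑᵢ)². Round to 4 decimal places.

SSR = 2.9501

Normal-equation sums: Σx·x = 137, Σx = 19, Σ1 = 6.
For Mᵀz: Σx·z = 102, Σz = 10.
det = 137·6 − 19² = 461.
p = (102·6 − 19·10)/461 = 422/461; q = (137·10 − 19·102)/461 = -568/461.
Residuals: 490/461, -354/461, -276/461, -198/461, 380/461, -42/461; SSR = 1360/461.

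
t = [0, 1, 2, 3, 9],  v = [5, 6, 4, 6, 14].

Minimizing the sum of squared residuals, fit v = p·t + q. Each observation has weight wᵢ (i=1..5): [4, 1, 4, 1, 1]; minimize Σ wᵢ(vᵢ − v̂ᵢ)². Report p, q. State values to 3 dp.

MᵀWM·[p, q]ᵀ = MᵀWv reads: 107·p + 21·q = 182;  21·p + 11·q = 62.
(Σwᵢ·t·t = 107, Σwᵢ·t = 21, Σwᵢ·1 = 11, Σwᵢ·t·v = 182, Σwᵢ·v = 62.)
Δ = 107·11 − 21² = 736.
p = (182·11 − 21·62)/736 = 175/184; q = (107·62 − 21·182)/736 = 703/184.

p = 0.951, q = 3.821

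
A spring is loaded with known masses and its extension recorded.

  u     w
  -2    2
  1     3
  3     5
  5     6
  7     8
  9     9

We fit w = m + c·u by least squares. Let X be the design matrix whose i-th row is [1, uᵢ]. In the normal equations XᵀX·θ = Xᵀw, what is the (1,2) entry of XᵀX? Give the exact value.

Row 1 ↔ basis 1, column 2 ↔ basis u, so (XᵀX)_{1,2} = Σᵢ u = (1)·(-2) + (1)·(1) + (1)·(3) + (1)·(5) + (1)·(7) + (1)·(9) = 23.

23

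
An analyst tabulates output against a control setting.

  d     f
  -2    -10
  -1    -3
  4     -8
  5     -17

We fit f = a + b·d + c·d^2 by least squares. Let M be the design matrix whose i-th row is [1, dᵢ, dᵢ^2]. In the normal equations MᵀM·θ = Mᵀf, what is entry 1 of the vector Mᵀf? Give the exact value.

Entry 1 ↔ basis 1, so (Mᵀf)_{1} = Σᵢ fᵢ = (1)·(-10) + (1)·(-3) + (1)·(-8) + (1)·(-17) = -38.

-38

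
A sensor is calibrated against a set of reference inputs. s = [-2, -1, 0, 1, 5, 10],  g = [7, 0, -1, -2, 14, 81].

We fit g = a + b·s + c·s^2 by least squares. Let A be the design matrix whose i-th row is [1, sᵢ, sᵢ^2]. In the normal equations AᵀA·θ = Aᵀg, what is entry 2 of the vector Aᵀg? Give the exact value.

864

Entry 2 ↔ basis s, so (Aᵀg)_{2} = Σᵢ (s)·gᵢ = (-2)·(7) + (-1)·(0) + (0)·(-1) + (1)·(-2) + (5)·(14) + (10)·(81) = 864.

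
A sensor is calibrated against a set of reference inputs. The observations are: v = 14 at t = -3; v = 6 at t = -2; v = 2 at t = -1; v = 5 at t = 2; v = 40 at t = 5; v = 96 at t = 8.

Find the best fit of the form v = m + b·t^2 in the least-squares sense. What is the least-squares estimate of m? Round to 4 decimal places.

m = 0.3014

Forming MᵀM = [[6, 107]; [107, 4835]] and Mᵀv = [163, 7316]ᵀ gives MᵀM·[m, b]ᵀ = Mᵀv.
Δ = 6·4835 − 107² = 17561.
m = (163·4835 − 107·7316)/17561 = 5293/17561; b = (6·7316 − 107·163)/17561 = 26455/17561.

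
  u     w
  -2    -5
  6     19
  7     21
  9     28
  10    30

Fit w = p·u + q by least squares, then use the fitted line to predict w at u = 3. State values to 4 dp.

The normal system MᵀM·[p, q]ᵀ = Mᵀw is [[270, 30]; [30, 5]]·[p, q]ᵀ = [823, 93]ᵀ.
Δ = 270·5 − 30² = 450.
p = (823·5 − 30·93)/450 = 53/18; q = (270·93 − 30·823)/450 = 14/15.
At u = 3: ŵ = (53/18)·(3) + (14/15)·(1) = 293/30.

ŵ = 9.7667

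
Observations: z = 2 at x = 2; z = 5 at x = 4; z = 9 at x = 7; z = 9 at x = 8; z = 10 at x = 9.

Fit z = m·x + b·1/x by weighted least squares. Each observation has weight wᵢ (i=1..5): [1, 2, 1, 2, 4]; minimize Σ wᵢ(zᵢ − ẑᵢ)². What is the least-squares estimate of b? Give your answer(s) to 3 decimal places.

b = 0.352

Sums needed: Σwᵢ·x·x = 537, Σwᵢ·x·1/x = 10, Σwᵢ·1/x·1/x = 60461/127008.
And Σwᵢ·x·z = 611, Σwᵢ·1/x·z = 2893/252.
Normal equations: [[537, 10]; [10, 60461/127008]]·[m, b]ᵀ = [611, 2893/252]ᵀ.
Δ = 537·(60461/127008) − 10² = 6588919/42336.
m = (611·(60461/127008) − 10·(2893/252))/(6588919/42336) = 22360951/19766757; b = (537·(2893/252) − 10·611)/(6588919/42336) = 2321928/6588919.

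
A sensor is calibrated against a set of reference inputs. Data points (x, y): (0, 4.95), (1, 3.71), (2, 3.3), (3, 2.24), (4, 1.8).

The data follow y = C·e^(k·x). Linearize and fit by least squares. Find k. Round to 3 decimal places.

Let Y = ln y. Fitting Y = k·x + ln C by least squares:
AᵀA = [[30.0000, 10.0000]; [10.0000, 5]], rhs = [8.4695, 5.4986]ᵀ  (here Σx = 10.0000, Σ(x)² = 30.0000, Σln y = 5.4986, Σx·ln y = 8.4695).
Solving (det = 50.0000): k = -0.25278, ln C = 1.60527.

k = -0.253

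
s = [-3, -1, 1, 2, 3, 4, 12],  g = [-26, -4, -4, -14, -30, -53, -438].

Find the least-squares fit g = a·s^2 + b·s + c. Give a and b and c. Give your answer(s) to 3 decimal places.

Normal-equation sums: Σs^2·s^2 = 21172, Σs^2·s = 1800, Σs^2 = 184, Σs·s = 184, Σs = 18, Σ1 = 7.
Moment sums: Σs^2·g = -64488, Σs·g = -5508, Σg = -569.
So XᵀX·[a, b, c]ᵀ = Xᵀg: [[21172, 1800, 184]; [1800, 184, 18]; [184, 18, 7]]·[a, b, c]ᵀ = [-64488, -5508, -569]ᵀ.
Row-reducing yields a = -636229/213969, b = -103059/142646, c = -38768/30567.

a = -2.973, b = -0.722, c = -1.268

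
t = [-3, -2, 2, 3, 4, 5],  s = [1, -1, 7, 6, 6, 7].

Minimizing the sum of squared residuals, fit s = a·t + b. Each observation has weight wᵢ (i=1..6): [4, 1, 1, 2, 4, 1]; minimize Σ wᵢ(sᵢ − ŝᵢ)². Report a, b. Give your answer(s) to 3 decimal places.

a = 0.822, b = 3.129

Normal-equation sums: Σwᵢ·t·t = 151, Σwᵢ·t = 15, Σwᵢ·1 = 13.
For MᵀWs: Σwᵢ·t·s = 171, Σwᵢ·s = 53.
So MᵀWM·[a, b]ᵀ = MᵀWs: [[151, 15]; [15, 13]]·[a, b]ᵀ = [171, 53]ᵀ.
Determinant 151·13 − 15² = 1738.
a = (171·13 − 15·53)/1738 = 714/869; b = (151·53 − 15·171)/1738 = 2719/869.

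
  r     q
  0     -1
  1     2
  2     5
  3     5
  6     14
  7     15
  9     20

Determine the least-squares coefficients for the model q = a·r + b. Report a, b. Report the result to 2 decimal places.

With design matrix M, MᵀM = [[180, 28]; [28, 7]] and Mᵀq = [396, 60]ᵀ.
Δ = 180·7 − 28² = 476.
a = (396·7 − 28·60)/476 = 39/17; b = (180·60 − 28·396)/476 = -72/119.

a = 2.29, b = -0.61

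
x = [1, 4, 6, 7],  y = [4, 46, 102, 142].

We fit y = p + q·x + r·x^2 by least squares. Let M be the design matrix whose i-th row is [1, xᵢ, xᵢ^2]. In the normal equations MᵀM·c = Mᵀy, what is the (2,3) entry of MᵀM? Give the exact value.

624

Row 2 ↔ basis x, column 3 ↔ basis x^2, so (MᵀM)_{2,3} = Σᵢ (x)·(x^2) = (1)·(1) + (4)·(16) + (6)·(36) + (7)·(49) = 624.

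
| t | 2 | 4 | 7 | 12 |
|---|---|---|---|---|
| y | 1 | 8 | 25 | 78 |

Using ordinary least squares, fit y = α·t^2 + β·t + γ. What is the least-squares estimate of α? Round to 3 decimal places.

Normal-equation sums: Σt^2·t^2 = 23409, Σt^2·t = 2143, Σt^2 = 213, Σt·t = 213, Σt = 25, Σ1 = 4.
Right-hand side: Σt^2·y = 12589, Σt·y = 1145, Σy = 112.
So XᵀX·[α, β, γ]ᵀ = Xᵀy: [[23409, 2143, 213]; [2143, 213, 25]; [213, 25, 4]]·[α, β, γ]ᵀ = [12589, 1145, 112]ᵀ.
Solving the 3×3 system (Gaussian elimination) gives α = 134/235, β = -74/235, γ = -93/235.

α = 0.570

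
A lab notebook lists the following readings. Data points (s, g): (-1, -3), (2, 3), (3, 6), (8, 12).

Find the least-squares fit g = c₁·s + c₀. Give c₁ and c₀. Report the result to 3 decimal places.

c₁ = 1.643, c₀ = -0.429

The normal equations are: 78·c₁ + 12·c₀ = 123;  12·c₁ + 4·c₀ = 18.
Eliminating c₀: 4·(row 1) − 12·(row 2) gives 168·c₁ = 4·123 − 12·18 = 276, so c₁ = 23/14.
Then c₀ = (18 − 12·(23/14))/4 = -3/7.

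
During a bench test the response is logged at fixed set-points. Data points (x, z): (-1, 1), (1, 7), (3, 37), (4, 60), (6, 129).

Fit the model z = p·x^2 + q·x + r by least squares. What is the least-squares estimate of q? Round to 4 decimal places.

Sums needed: Σx^2·x^2 = 1635, Σx^2·x = 307, Σx^2 = 63, Σx·x = 63, Σx = 13, Σ1 = 5.
Moment sums: Σx^2·z = 5945, Σx·z = 1131, Σz = 234.
Solving the 3×3 system (Gaussian elimination) gives p = 31661/10142, q = 26245/10142, r = 340/461.

q = 2.5878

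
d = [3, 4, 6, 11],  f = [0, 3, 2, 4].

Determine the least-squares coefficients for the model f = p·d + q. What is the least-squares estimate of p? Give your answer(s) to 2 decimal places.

The normal system AᵀA·[p, q]ᵀ = Aᵀf is [[182, 24]; [24, 4]]·[p, q]ᵀ = [68, 9]ᵀ.
det = 182·4 − 24² = 152.
p = (68·4 − 24·9)/152 = 7/19; q = (182·9 − 24·68)/152 = 3/76.

p = 0.37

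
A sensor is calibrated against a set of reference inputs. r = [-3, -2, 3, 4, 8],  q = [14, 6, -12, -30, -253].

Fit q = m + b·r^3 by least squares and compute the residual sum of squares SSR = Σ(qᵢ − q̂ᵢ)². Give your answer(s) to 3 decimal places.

SSR = 1.204

Normal-equation sums: Σ1 = 5, Σr^3 = 568, Σr^3·r^3 = 267762.
And Σq = -275, Σr^3·q = -132206.
Normal equations: [[5, 568]; [568, 267762]]·[m, b]ᵀ = [-275, -132206]ᵀ.
Eliminating b: 267762·(row 1) − 568·(row 2) gives 1016186·m = 267762·(-275) − 568·(-132206) = 1458458, so m = 729229/508093.
Then b = ((-132206) − 568·(729229/508093))/267762 = -252415/508093.
Residuals: -431132/508093, 300009/508093, -11140/508093, 182541/508093, -40278/508093; SSR = 611990/508093.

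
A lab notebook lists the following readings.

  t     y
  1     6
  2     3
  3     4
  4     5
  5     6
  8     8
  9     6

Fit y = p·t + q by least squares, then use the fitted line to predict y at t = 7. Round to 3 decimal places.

Compute the Gram sums: Σt·t = 200, Σt = 32, Σ1 = 7.
Moment sums: Σt·y = 192, Σy = 38.
Eliminating q: 7·(row 1) − 32·(row 2) gives 376·p = 7·192 − 32·38 = 128, so p = 16/47.
Then q = (38 − 32·(16/47))/7 = 182/47.
At t = 7: ŷ = (16/47)·(7) + (182/47)·(1) = 294/47.

ŷ = 6.255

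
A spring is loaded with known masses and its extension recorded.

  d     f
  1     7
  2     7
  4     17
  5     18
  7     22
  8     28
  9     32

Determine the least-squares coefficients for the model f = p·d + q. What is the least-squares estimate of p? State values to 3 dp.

With design matrix X, XᵀX = [[240, 36]; [36, 7]] and Xᵀf = [845, 131]ᵀ.
det = 240·7 − 36² = 384.
p = (845·7 − 36·131)/384 = 1199/384; q = (240·131 − 36·845)/384 = 85/32.

p = 3.122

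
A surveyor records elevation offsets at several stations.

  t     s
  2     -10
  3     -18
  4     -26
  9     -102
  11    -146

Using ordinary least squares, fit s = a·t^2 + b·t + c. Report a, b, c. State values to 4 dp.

a = -0.9967, b = -2.1323, c = -1.9855

The normal system AᵀA·[a, b, c]ᵀ = Aᵀs is [[21555, 2159, 231]; [2159, 231, 29]; [231, 29, 5]]·[a, b, c]ᵀ = [-26546, -2702, -302]ᵀ.
Inverting the 3×3 Gram matrix, [a, b, c]ᵀ = [-15388/15439, -32920/15439, -30654/15439]ᵀ.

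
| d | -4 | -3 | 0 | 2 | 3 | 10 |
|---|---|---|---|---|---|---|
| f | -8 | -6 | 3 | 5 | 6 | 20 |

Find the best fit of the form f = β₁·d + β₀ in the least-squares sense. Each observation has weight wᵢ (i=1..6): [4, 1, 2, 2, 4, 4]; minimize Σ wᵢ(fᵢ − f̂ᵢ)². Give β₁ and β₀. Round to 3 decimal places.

Sums needed: Σwᵢ·d·d = 517, Σwᵢ·d = 37, Σwᵢ·1 = 17.
Right-hand side: Σwᵢ·d·f = 1038, Σwᵢ·f = 82.
So MᵀWM·[β₁, β₀]ᵀ = MᵀWf: [[517, 37]; [37, 17]]·[β₁, β₀]ᵀ = [1038, 82]ᵀ.
Determinant 517·17 − 37² = 7420.
β₁ = (1038·17 − 37·82)/7420 = 3653/1855; β₀ = (517·82 − 37·1038)/7420 = 997/1855.

β₁ = 1.969, β₀ = 0.537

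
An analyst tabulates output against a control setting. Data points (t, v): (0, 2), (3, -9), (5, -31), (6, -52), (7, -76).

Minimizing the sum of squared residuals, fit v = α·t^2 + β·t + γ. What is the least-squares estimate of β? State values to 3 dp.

β = 3.119

Setting ∂/∂α … = 0 gives: 4403·α + 711·β + 119·γ = -6452;  711·α + 119·β + 21·γ = -1026;  119·α + 21·β + 5·γ = -166.
Row-reducing yields α = -863/429, β = 446/143, γ = 677/429.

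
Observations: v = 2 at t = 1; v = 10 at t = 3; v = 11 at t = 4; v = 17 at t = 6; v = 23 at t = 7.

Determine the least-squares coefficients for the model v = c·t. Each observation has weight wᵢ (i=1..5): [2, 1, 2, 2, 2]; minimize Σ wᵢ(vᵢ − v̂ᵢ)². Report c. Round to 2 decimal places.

From the data, Σwᵢ·t·t = 213.
And Σwᵢ·t·v = 648.
c = 648/213 = 3.04225.

c = 3.04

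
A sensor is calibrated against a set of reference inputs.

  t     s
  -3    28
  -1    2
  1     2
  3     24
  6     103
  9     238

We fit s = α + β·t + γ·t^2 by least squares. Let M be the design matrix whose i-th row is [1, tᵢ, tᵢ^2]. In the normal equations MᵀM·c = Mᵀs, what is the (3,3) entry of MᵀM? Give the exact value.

8021

Row 3 ↔ basis t^2, column 3 ↔ basis t^2, so (MᵀM)_{3,3} = Σᵢ (t^2)·(t^2) = (9)·(9) + (1)·(1) + (1)·(1) + (9)·(9) + (36)·(36) + (81)·(81) = 8021.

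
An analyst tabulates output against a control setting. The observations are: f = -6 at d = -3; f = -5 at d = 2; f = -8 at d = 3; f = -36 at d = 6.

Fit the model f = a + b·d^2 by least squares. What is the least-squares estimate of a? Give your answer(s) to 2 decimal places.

a = 1.01

Entries of AᵀA: Σ1 = 4, Σd^2 = 58, Σd^2·d^2 = 1474.
Moment sums: Σf = -55, Σd^2·f = -1442.
Normal equations: [[4, 58]; [58, 1474]]·[a, b]ᵀ = [-55, -1442]ᵀ.
Determinant 4·1474 − 58² = 2532.
a = ((-55)·1474 − 58·(-1442))/2532 = 1283/1266; b = (4·(-1442) − 58·(-55))/2532 = -1289/1266.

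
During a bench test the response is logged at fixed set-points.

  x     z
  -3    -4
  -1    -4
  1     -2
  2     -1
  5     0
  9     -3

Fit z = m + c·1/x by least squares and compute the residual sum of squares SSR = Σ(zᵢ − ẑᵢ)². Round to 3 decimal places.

SSR = 7.832

Entries of AᵀA: Σ1 = 6, Σ1/x = 43/90, Σ1/x·1/x = 19549/8100.
Moment sums: Σz = -14, Σ1/x·z = 5/2.
AᵀA·[m, c]ᵀ = Aᵀz becomes [[6, 43/90]; [43/90, 19549/8100]]·[m, c]ᵀ = [-14, 5/2]ᵀ.
Δ = 6·(19549/8100) − (43/90)² = 23089/1620.
m = ((-14)·(19549/8100) − (43/90)·(5/2))/(23089/1620) = -283361/115445; c = (6·(5/2) − (43/90)·(-14))/(23089/1620) = 35136/23089.
Residuals: -119859/115445, -249/10495, -123209/115445, 80076/115445, 49645/23089, -82494/115445; SSR = 904216/115445.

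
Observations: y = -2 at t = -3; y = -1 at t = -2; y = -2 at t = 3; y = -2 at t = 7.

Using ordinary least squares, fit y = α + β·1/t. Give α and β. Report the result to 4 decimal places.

The normal system MᵀM·[α, β]ᵀ = Mᵀy is [[4, -5/14]; [-5/14, 869/1764]]·[α, β]ᵀ = [-7, 3/14]ᵀ.
Determinant 4·(869/1764) − (-5/14)² = 3251/1764.
α = ((-7)·(869/1764) − (-5/14)·(3/14))/(3251/1764) = -5948/3251; β = (4·(3/14) − (-5/14)·(-7))/(3251/1764) = -2898/3251.

α = -1.8296, β = -0.8914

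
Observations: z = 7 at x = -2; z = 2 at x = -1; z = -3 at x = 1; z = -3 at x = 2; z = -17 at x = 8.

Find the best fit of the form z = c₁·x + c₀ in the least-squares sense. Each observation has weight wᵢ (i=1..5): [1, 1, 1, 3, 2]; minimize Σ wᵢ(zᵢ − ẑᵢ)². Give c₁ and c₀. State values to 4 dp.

c₁ = -2.2552, c₀ = 1.0130

With design matrix A, AᵀWA = [[146, 20]; [20, 8]] and AᵀWz = [-309, -37]ᵀ.
Δ = 146·8 − 20² = 768.
c₁ = ((-309)·8 − 20·(-37))/768 = -433/192; c₀ = (146·(-37) − 20·(-309))/768 = 389/384.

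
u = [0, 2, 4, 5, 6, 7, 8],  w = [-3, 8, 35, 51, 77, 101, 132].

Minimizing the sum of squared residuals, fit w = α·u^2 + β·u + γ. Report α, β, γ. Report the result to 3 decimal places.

Entries of AᵀA: Σu^2·u^2 = 8690, Σu^2·u = 1268, Σu^2 = 194, Σu·u = 194, Σu = 32, Σ1 = 7.
And Σu^2·w = 18036, Σu·w = 2636, Σw = 401.
Normal equations: [[8690, 1268, 194]; [1268, 194, 32]; [194, 32, 7]]·[α, β, γ]ᵀ = [18036, 2636, 401]ᵀ.
Row-reducing yields α = 42529/22449, β = 38012/22449, γ = -3163/1069.

α = 1.894, β = 1.693, γ = -2.959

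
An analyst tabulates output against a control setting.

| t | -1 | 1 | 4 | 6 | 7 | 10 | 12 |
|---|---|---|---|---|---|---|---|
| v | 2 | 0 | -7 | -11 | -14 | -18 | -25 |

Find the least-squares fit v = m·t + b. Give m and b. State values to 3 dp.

The normal system MᵀM·[m, b]ᵀ = Mᵀv is [[347, 39]; [39, 7]]·[m, b]ᵀ = [-674, -73]ᵀ.
Δ = 347·7 − 39² = 908.
m = ((-674)·7 − 39·(-73))/908 = -1871/908; b = (347·(-73) − 39·(-674))/908 = 955/908.

m = -2.061, b = 1.052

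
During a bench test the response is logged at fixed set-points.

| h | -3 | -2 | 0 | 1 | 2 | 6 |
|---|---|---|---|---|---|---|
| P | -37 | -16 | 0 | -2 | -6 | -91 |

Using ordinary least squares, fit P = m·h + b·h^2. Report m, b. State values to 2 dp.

The normal equations are: 54·m + 190·b = -417;  190·m + 1410·b = -3699.
(Σh·h = 54, Σh·h^2 = 190, Σh^2·h^2 = 1410, Σh·P = -417, Σh^2·P = -3699.)
Δ = 54·1410 − 190² = 40040.
m = ((-417)·1410 − 190·(-3699))/40040 = 261/91; b = (54·(-3699) − 190·(-417))/40040 = -2739/910.

m = 2.87, b = -3.01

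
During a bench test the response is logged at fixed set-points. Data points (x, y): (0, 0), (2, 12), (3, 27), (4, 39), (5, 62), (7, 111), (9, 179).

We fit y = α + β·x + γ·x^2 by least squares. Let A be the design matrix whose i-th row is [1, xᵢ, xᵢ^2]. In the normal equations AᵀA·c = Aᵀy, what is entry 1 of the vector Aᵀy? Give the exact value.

430

Entry 1 ↔ basis 1, so (Aᵀy)_{1} = Σᵢ yᵢ = (1)·(0) + (1)·(12) + (1)·(27) + (1)·(39) + (1)·(62) + (1)·(111) + (1)·(179) = 430.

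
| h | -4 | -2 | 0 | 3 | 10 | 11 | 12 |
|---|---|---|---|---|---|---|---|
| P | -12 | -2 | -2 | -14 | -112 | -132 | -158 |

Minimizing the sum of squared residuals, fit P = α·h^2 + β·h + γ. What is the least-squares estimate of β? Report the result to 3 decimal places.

The normal equations are: 45730·α + 4014·β + 394·γ = -50250;  4014·α + 394·β + 30·γ = -4458;  394·α + 30·β + 7·γ = -432.
Inverting the 3×3 Gram matrix, [α, β, γ]ᵀ = [-239861/246206, -316371/246206, -168902/123103]ᵀ.

β = -1.285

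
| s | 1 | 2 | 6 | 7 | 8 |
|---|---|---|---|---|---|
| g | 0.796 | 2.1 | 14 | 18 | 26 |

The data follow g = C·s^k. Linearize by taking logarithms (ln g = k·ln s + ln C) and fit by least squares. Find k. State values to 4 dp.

k = 1.6637

Let Y = ln g. Fitting Y = k·ln s + ln C by least squares:
XᵀX = [[11.8015, 6.5103]; [6.5103, 5]], rhs = [17.6423, 9.3013]ᵀ  (here Σln s = 6.5103, Σ(ln s)² = 11.8015, Σln g = 9.3013, Σln s·ln g = 17.6423).
Δ = 11.8015·5 − (6.5103)² = 16.6240; k = (17.6423·5 − 6.5103·9.3013)/16.6240 = 1.66370, ln C = (11.8015·9.3013 − 6.5103·17.6423)/16.6240 = -0.30596.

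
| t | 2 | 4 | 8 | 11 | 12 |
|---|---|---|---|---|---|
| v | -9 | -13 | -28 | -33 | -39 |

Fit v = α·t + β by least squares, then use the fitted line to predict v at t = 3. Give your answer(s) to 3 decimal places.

v̂ = -11.399

Setting ∂/∂α … = 0 gives: 349·α + 37·β = -1125;  37·α + 5·β = -122.
Eliminating β: 5·(row 1) − 37·(row 2) gives 376·α = 5·(-1125) − 37·(-122) = -1111, so α = -1111/376.
Then β = ((-122) − 37·(-1111/376))/5 = -953/376.
At t = 3: v̂ = (-1111/376)·(3) + (-953/376)·(1) = -2143/188.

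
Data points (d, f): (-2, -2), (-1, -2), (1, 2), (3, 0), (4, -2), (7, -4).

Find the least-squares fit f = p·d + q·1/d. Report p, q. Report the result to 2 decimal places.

Compute the Gram sums: Σd·d = 80, Σd·1/d = 6, Σ1/d·1/d = 17245/7056.
And Σd·f = -28, Σ1/d·f = 55/14.
Normal equations: [[80, 6]; [6, 17245/7056]]·[p, q]ᵀ = [-28, 55/14]ᵀ.
Determinant 80·(17245/7056) − 6² = 70349/441.
p = ((-28)·(17245/7056) − 6·(55/14))/(70349/441) = -162295/281396; q = (80·(55/14) − 6·(-28))/(70349/441) = 212688/70349.

p = -0.58, q = 3.02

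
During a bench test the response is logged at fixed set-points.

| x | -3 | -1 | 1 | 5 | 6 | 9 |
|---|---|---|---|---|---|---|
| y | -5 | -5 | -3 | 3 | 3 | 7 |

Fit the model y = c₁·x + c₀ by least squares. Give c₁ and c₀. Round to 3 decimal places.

From the data, Σx·x = 153, Σx = 17, Σ1 = 6.
For Mᵀy: Σx·y = 113, Σy = 0.
Determinant 153·6 − 17² = 629.
c₁ = (113·6 − 17·0)/629 = 678/629; c₀ = (153·0 − 17·113)/629 = -113/37.

c₁ = 1.078, c₀ = -3.054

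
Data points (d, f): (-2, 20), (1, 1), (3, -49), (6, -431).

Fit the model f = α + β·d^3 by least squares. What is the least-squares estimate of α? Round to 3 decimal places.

Setting ∂/∂α … = 0 gives: 4·α + 236·β = -459;  236·α + 47450·β = -94578.
Determinant 4·47450 − 236² = 134104.
α = ((-459)·47450 − 236·(-94578))/134104 = 270429/67052; β = (4·(-94578) − 236·(-459))/134104 = -67497/33526.

α = 4.033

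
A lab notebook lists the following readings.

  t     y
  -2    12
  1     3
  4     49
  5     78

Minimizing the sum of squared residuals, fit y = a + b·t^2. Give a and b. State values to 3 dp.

Forming MᵀM = [[4, 46]; [46, 898]] and Mᵀy = [142, 2785]ᵀ gives MᵀM·[a, b]ᵀ = Mᵀy.
Determinant 4·898 − 46² = 1476.
a = (142·898 − 46·2785)/1476 = -33/82; b = (4·2785 − 46·142)/1476 = 128/41.

a = -0.402, b = 3.122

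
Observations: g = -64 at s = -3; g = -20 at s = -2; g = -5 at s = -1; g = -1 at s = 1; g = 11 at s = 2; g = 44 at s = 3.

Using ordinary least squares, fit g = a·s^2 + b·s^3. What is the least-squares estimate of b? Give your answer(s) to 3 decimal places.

b = 1.995

Forming AᵀA = [[196, 0]; [0, 1588]] and Aᵀg = [-222, 3168]ᵀ gives AᵀA·[a, b]ᵀ = Aᵀg.
det = 196·1588 − 0² = 311248.
a = ((-222)·1588 − 0·3168)/311248 = -111/98; b = (196·3168 − 0·(-222))/311248 = 792/397.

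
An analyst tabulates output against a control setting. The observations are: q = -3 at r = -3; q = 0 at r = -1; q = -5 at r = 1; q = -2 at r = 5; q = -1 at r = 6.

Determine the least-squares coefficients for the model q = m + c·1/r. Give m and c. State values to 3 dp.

The normal equations are: 5·m + (1/30)·c = -11;  (1/30)·m + (1961/900)·c = -137/30.
(Σ1 = 5, Σ1/r = 1/30, Σ1/r·1/r = 1961/900, Σq = -11, Σ1/r·q = -137/30.)
det = 5·(1961/900) − (1/30)² = 817/75.
m = ((-11)·(1961/900) − (1/30)·(-137/30))/(817/75) = -10717/4902; c = (5·(-137/30) − (1/30)·(-11))/(817/75) = -1685/817.

m = -2.186, c = -2.062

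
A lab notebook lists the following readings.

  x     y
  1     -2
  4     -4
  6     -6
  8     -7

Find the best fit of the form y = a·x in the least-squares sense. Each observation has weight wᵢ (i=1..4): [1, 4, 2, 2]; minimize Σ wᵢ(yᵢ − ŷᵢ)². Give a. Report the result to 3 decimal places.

a = -0.943

Setting ∂/∂a … = 0 gives: 265·a = -250.
(Σwᵢ·x·x = 265, Σwᵢ·x·y = -250.)
Hence a = -250 / 265 ≈ -0.943396.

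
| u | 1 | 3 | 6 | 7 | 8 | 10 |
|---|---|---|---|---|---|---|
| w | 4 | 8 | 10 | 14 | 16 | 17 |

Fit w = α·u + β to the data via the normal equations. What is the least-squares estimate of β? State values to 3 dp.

β = 2.830

Normal-equation sums: Σu·u = 259, Σu = 35, Σ1 = 6.
Moment sums: Σu·w = 484, Σw = 69.
Eliminating β: 6·(row 1) − 35·(row 2) gives 329·α = 6·484 − 35·69 = 489, so α = 489/329.
Then β = (69 − 35·(489/329))/6 = 133/47.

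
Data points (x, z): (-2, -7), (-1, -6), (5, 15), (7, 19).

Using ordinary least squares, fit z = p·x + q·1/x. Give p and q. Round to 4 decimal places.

Normal-equation sums: Σx·x = 79, Σx·1/x = 4, Σ1/x·1/x = 6421/4900.
Right-hand side: Σx·z = 228, Σ1/x·z = 213/14.
Eliminating q: (6421/4900)·(row 1) − 4·(row 2) gives (428859/4900)·p = (6421/4900)·228 − 4·(213/14) = 291447/1225, so p = 129532/47651.
Then q = ((213/14) − 4·(129532/47651))/(6421/4900) = 157850/47651.

p = 2.7183, q = 3.3126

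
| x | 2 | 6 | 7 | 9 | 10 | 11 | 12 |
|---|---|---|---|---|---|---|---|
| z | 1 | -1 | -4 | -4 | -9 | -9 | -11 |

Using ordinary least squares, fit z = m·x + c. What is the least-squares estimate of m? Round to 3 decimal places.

Entries of MᵀM: Σx·x = 535, Σx = 57, Σ1 = 7.
Right-hand side: Σx·z = -389, Σz = -37.
MᵀM·[m, c]ᵀ = Mᵀz becomes [[535, 57]; [57, 7]]·[m, c]ᵀ = [-389, -37]ᵀ.
Eliminating c: 7·(row 1) − 57·(row 2) gives 496·m = 7·(-389) − 57·(-37) = -614, so m = -307/248.
Then c = ((-37) − 57·(-307/248))/7 = 1189/248.

m = -1.238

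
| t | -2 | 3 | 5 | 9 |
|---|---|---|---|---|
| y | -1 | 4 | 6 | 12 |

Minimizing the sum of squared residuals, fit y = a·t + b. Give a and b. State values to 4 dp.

Sums needed: Σt·t = 119, Σt = 15, Σ1 = 4.
For Mᵀy: Σt·y = 152, Σy = 21.
Δ = 119·4 − 15² = 251.
a = (152·4 − 15·21)/251 = 293/251; b = (119·21 − 15·152)/251 = 219/251.

a = 1.1673, b = 0.8725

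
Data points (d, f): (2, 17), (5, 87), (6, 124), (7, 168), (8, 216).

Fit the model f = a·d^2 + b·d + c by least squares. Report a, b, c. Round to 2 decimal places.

With design matrix M, MᵀM = [[8434, 1204, 178]; [1204, 178, 28]; [178, 28, 5]] and Mᵀf = [28763, 4117, 612]ᵀ.
Row-reducing yields a = 12401/3822, b = 451/546, c = 111/49.

a = 3.24, b = 0.83, c = 2.27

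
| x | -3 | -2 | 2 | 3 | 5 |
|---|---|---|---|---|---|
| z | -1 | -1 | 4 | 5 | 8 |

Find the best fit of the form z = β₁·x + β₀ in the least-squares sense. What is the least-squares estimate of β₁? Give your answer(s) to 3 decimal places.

Sums needed: Σx·x = 51, Σx = 5, Σ1 = 5.
For Aᵀz: Σx·z = 68, Σz = 15.
Determinant 51·5 − 5² = 230.
β₁ = (68·5 − 5·15)/230 = 53/46; β₀ = (51·15 − 5·68)/230 = 85/46.

β₁ = 1.152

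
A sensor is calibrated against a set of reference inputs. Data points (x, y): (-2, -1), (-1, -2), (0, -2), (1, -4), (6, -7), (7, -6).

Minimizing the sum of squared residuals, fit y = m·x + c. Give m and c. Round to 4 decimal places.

Setting ∂/∂m … = 0 gives: 91·m + 11·c = -84;  11·m + 6·c = -22.
(Σx·x = 91, Σx = 11, Σ1 = 6, Σx·y = -84, Σy = -22.)
Eliminating c: 6·(row 1) − 11·(row 2) gives 425·m = 6·(-84) − 11·(-22) = -262, so m = -262/425.
Then c = ((-22) − 11·(-262/425))/6 = -1078/425.

m = -0.6165, c = -2.5365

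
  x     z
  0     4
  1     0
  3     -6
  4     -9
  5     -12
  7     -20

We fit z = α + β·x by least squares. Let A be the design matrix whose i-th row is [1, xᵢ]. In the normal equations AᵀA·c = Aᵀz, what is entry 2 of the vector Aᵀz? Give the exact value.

-254

Entry 2 ↔ basis x, so (Aᵀz)_{2} = Σᵢ (x)·zᵢ = (0)·(4) + (1)·(0) + (3)·(-6) + (4)·(-9) + (5)·(-12) + (7)·(-20) = -254.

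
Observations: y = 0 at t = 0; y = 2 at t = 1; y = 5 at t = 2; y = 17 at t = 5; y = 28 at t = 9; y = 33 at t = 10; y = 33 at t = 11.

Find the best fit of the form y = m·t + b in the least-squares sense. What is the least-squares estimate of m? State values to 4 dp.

Setting ∂/∂m … = 0 gives: 332·m + 38·b = 1042;  38·m + 7·b = 118.
Eliminating b: 7·(row 1) − 38·(row 2) gives 880·m = 7·1042 − 38·118 = 2810, so m = 281/88.
Then b = (118 − 38·(281/88))/7 = -21/44.

m = 3.1932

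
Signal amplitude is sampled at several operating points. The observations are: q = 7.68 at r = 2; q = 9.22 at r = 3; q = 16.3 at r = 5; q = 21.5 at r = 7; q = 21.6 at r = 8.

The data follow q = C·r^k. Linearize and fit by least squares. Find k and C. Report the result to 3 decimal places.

k = 0.819, C = 4.148

Taking logs, ln q = k·ln r + ln C, so regress ln q on ln r.
Over the data: Σln r = 7.4265, Σ(ln r)² = 12.3883, Σln q = 13.1919, Σln r·ln q = 20.7053.
Normal system: [[12.3883, 7.4265]; [7.4265, 5]]·[k, ln C]ᵀ = [20.7053, 13.1919]ᵀ.
Solving (det = 6.7880): k = 0.81855, ln C = 1.42258, so C = exp(1.42258) = 4.14780.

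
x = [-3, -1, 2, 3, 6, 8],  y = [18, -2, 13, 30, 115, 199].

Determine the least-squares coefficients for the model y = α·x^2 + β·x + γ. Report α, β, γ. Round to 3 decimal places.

From the data, Σx^2·x^2 = 5571, Σx^2·x = 735, Σx^2 = 123, Σx·x = 123, Σx = 15, Σ1 = 6.
And Σx^2·y = 17358, Σx·y = 2346, Σy = 373.
So AᵀA·[α, β, γ]ᵀ = Aᵀy: [[5571, 735, 123]; [735, 123, 15]; [123, 15, 6]]·[α, β, γ]ᵀ = [17358, 2346, 373]ᵀ.
Solving the 3×3 system (Gaussian elimination) gives α = 661/228, β = 1393/684, γ = -403/171.

α = 2.899, β = 2.037, γ = -2.357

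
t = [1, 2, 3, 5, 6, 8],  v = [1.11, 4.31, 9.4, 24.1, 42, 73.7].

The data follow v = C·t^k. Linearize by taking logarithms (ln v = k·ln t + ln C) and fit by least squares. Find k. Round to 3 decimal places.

k = 2.009

Let Y = ln v. Fitting Y = k·ln t + ln C by least squares:
AᵀA = [[11.8122, 7.2724]; [7.2724, 6]], rhs = [24.2345, 15.0259]ᵀ  (here Σln t = 7.2724, Σ(ln t)² = 11.8122, Σln v = 15.0259, Σln t·ln v = 24.2345).
Δ = 11.8122·6 − (7.2724)² = 17.9853; k = (24.2345·6 − 7.2724·15.0259)/17.9853 = 2.00902, ln C = (11.8122·15.0259 − 7.2724·24.2345)/17.9853 = 0.06925.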